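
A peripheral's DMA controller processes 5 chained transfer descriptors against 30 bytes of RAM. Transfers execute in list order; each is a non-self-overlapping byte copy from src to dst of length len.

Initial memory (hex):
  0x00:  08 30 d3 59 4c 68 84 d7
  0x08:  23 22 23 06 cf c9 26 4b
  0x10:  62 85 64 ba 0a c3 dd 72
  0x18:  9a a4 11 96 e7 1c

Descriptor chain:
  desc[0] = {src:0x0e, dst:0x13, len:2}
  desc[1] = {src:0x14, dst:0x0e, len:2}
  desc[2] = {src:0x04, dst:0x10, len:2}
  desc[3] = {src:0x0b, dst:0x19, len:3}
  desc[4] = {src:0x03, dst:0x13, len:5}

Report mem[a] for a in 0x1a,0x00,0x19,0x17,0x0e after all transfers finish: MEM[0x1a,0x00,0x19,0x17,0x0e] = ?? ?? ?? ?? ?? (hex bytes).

MEM[0x1a,0x00,0x19,0x17,0x0e] = cf 08 06 d7 4b

D0: mem[0x13..0x14] <- [26 4b]
D1: mem[0x0e..0x0f] <- [4b c3]
D2: mem[0x10..0x11] <- [4c 68]
D3: mem[0x19..0x1b] <- [06 cf c9]
D4: mem[0x13..0x17] <- [59 4c 68 84 d7]
query mem[0x1a]=0xcf, mem[0x00]=0x08, mem[0x19]=0x06, mem[0x17]=0xd7, mem[0x0e]=0x4b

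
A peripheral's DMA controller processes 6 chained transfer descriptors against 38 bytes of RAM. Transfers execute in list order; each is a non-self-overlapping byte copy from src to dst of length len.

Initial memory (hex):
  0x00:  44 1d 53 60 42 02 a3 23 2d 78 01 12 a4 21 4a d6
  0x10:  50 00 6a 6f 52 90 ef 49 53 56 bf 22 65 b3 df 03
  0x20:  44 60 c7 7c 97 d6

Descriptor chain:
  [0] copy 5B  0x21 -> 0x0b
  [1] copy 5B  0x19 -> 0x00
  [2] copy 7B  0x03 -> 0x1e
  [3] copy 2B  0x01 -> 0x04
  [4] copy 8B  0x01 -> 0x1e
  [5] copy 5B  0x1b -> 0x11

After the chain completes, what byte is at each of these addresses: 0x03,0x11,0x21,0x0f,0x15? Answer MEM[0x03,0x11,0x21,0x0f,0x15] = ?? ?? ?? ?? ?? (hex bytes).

MEM[0x03,0x11,0x21,0x0f,0x15] = 65 22 bf d6 22

D0: mem[0x0b..0x0f] <- [60 c7 7c 97 d6]
D1: mem[0x00..0x04] <- [56 bf 22 65 b3]
D2: mem[0x1e..0x24] <- [65 b3 02 a3 23 2d 78]
D3: mem[0x04..0x05] <- [bf 22]
D4: mem[0x1e..0x25] <- [bf 22 65 bf 22 a3 23 2d]
D5: mem[0x11..0x15] <- [22 65 b3 bf 22]
query mem[0x03]=0x65, mem[0x11]=0x22, mem[0x21]=0xbf, mem[0x0f]=0xd6, mem[0x15]=0x22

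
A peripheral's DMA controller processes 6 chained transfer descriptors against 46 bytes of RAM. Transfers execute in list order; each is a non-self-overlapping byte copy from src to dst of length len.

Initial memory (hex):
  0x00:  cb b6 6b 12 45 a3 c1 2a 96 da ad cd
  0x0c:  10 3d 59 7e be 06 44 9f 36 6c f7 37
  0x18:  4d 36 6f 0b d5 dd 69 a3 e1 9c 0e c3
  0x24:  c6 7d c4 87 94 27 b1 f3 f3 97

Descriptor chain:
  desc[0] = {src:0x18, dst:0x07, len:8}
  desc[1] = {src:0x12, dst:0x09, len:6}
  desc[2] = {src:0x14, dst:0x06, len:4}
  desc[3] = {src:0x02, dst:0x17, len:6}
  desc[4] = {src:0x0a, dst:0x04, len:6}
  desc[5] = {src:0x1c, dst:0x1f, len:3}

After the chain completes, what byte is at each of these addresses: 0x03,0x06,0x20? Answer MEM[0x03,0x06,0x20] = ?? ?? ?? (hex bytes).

  after D0: wrote 8B at 0x07 = 4d366f0bd5dd69a3
  after D1: wrote 6B at 0x09 = 449f366cf737
  after D2: wrote 4B at 0x06 = 366cf737
  after D3: wrote 6B at 0x17 = 6b1245a3366c
  after D4: wrote 6B at 0x04 = 9f366cf7377e
  after D5: wrote 3B at 0x1f = 6cdd69
query mem[0x03]=0x12, mem[0x06]=0x6c, mem[0x20]=0xdd

MEM[0x03,0x06,0x20] = 12 6c dd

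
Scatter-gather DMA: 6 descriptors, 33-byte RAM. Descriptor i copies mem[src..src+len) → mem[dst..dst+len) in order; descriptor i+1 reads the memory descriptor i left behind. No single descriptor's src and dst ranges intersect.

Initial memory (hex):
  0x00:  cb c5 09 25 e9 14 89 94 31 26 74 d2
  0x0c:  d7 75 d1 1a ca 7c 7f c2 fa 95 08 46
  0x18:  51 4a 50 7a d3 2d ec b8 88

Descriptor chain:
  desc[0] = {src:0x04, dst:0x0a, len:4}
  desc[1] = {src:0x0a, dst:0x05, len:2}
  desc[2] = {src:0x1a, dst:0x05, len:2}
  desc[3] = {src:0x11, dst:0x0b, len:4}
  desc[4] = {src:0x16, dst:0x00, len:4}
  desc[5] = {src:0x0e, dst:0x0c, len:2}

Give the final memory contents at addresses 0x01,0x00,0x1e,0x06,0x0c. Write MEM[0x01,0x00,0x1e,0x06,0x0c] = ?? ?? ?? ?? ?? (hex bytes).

  after D0: wrote 4B at 0x0a = e9148994
  after D1: wrote 2B at 0x05 = e914
  after D2: wrote 2B at 0x05 = 507a
  after D3: wrote 4B at 0x0b = 7c7fc2fa
  after D4: wrote 4B at 0x00 = 0846514a
  after D5: wrote 2B at 0x0c = fa1a
query mem[0x01]=0x46, mem[0x00]=0x08, mem[0x1e]=0xec, mem[0x06]=0x7a, mem[0x0c]=0xfa

MEM[0x01,0x00,0x1e,0x06,0x0c] = 46 08 ec 7a fa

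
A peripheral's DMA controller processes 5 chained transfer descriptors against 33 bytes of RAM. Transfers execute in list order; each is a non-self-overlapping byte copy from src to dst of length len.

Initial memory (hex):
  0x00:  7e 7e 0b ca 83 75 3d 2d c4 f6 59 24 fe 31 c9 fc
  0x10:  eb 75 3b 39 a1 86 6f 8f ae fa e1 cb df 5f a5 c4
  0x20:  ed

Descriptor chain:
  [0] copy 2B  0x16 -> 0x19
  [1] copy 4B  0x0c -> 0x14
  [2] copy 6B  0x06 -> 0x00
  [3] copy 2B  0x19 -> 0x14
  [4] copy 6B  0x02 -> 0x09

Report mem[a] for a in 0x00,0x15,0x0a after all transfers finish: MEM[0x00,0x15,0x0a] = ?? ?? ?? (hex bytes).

#0 dst[0x19+2] := {0x6f,0x8f}
#1 dst[0x14+4] := {0xfe,0x31,0xc9,0xfc}
#2 dst[0x00+6] := {0x3d,0x2d,0xc4,0xf6,0x59,0x24}
#3 dst[0x14+2] := {0x6f,0x8f}
#4 dst[0x09+6] := {0xc4,0xf6,0x59,0x24,0x3d,0x2d}
query mem[0x00]=0x3d, mem[0x15]=0x8f, mem[0x0a]=0xf6

MEM[0x00,0x15,0x0a] = 3d 8f f6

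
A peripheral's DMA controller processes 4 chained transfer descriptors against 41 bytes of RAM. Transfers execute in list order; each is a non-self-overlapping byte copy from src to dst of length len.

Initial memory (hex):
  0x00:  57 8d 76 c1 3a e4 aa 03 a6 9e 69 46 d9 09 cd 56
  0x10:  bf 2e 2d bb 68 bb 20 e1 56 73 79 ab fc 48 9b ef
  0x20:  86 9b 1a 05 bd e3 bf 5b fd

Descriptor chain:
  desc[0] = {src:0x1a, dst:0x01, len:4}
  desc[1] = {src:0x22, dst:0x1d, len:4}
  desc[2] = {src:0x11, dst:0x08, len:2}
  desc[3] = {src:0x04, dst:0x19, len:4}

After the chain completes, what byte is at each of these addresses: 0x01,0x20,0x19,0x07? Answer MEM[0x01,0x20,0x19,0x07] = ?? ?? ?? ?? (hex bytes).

[0] 0x1a->0x01 len=4 : 79 ab fc 48
[1] 0x22->0x1d len=4 : 1a 05 bd e3
[2] 0x11->0x08 len=2 : 2e 2d
[3] 0x04->0x19 len=4 : 48 e4 aa 03
query mem[0x01]=0x79, mem[0x20]=0xe3, mem[0x19]=0x48, mem[0x07]=0x03

MEM[0x01,0x20,0x19,0x07] = 79 e3 48 03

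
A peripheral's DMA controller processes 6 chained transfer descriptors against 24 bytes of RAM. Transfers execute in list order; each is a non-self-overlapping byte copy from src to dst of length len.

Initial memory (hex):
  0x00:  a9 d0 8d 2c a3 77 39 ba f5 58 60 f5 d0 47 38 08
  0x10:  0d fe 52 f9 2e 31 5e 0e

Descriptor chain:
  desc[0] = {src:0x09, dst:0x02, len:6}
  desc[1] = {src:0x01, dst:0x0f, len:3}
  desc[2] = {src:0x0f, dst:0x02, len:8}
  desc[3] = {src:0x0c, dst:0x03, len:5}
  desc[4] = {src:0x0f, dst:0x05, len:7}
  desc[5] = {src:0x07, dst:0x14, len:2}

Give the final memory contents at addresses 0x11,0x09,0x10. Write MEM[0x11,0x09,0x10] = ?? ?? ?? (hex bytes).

[0] 0x09->0x02 len=6 : 58 60 f5 d0 47 38
[1] 0x01->0x0f len=3 : d0 58 60
[2] 0x0f->0x02 len=8 : d0 58 60 52 f9 2e 31 5e
[3] 0x0c->0x03 len=5 : d0 47 38 d0 58
[4] 0x0f->0x05 len=7 : d0 58 60 52 f9 2e 31
[5] 0x07->0x14 len=2 : 60 52
query mem[0x11]=0x60, mem[0x09]=0xf9, mem[0x10]=0x58

MEM[0x11,0x09,0x10] = 60 f9 58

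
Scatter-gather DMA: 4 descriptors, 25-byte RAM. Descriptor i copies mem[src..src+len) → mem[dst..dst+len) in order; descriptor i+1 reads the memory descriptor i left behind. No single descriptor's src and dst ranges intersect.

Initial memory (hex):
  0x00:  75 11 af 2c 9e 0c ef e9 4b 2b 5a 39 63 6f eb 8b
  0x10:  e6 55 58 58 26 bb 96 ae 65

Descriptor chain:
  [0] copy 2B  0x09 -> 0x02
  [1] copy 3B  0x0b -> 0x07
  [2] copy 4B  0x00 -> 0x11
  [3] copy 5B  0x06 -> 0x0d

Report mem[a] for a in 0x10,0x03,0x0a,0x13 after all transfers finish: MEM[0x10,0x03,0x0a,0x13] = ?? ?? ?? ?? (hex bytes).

MEM[0x10,0x03,0x0a,0x13] = 6f 5a 5a 2b

#0 dst[0x02+2] := {0x2b,0x5a}
#1 dst[0x07+3] := {0x39,0x63,0x6f}
#2 dst[0x11+4] := {0x75,0x11,0x2b,0x5a}
#3 dst[0x0d+5] := {0xef,0x39,0x63,0x6f,0x5a}
query mem[0x10]=0x6f, mem[0x03]=0x5a, mem[0x0a]=0x5a, mem[0x13]=0x2b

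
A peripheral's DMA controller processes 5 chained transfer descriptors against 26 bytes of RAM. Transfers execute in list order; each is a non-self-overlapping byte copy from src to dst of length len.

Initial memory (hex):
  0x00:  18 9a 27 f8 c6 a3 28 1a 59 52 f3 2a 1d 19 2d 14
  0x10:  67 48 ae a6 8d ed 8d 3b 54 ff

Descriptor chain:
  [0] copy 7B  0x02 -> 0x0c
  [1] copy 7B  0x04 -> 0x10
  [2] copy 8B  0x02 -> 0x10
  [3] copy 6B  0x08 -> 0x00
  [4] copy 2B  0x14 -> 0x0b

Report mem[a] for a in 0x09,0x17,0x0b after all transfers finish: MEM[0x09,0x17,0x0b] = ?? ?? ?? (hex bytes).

#0 dst[0x0c+7] := {0x27,0xf8,0xc6,0xa3,0x28,0x1a,0x59}
#1 dst[0x10+7] := {0xc6,0xa3,0x28,0x1a,0x59,0x52,0xf3}
#2 dst[0x10+8] := {0x27,0xf8,0xc6,0xa3,0x28,0x1a,0x59,0x52}
#3 dst[0x00+6] := {0x59,0x52,0xf3,0x2a,0x27,0xf8}
#4 dst[0x0b+2] := {0x28,0x1a}
query mem[0x09]=0x52, mem[0x17]=0x52, mem[0x0b]=0x28

MEM[0x09,0x17,0x0b] = 52 52 28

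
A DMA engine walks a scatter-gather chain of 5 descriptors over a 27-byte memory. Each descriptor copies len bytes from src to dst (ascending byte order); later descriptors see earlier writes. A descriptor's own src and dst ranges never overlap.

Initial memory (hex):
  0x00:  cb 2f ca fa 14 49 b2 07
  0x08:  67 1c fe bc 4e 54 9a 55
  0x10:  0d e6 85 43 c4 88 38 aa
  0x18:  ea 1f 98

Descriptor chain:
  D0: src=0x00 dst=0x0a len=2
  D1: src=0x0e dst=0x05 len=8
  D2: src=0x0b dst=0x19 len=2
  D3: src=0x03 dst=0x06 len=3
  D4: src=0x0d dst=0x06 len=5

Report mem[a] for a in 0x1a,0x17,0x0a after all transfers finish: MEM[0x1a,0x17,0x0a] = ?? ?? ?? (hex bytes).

MEM[0x1a,0x17,0x0a] = 88 aa e6

D0: mem[0x0a..0x0b] <- [cb 2f]
D1: mem[0x05..0x0c] <- [9a 55 0d e6 85 43 c4 88]
D2: mem[0x19..0x1a] <- [c4 88]
D3: mem[0x06..0x08] <- [fa 14 9a]
D4: mem[0x06..0x0a] <- [54 9a 55 0d e6]
query mem[0x1a]=0x88, mem[0x17]=0xaa, mem[0x0a]=0xe6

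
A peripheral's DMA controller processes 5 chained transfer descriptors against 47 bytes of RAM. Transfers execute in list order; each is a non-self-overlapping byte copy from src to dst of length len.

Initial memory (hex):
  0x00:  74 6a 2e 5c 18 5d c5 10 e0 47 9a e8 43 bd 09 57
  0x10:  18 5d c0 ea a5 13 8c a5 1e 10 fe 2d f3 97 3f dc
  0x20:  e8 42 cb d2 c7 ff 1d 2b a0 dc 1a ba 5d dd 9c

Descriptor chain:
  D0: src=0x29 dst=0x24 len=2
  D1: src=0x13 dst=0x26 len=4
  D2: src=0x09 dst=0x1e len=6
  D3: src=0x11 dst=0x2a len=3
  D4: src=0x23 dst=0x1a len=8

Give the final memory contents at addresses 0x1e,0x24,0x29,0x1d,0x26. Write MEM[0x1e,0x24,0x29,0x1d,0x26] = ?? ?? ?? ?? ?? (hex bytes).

#0 dst[0x24+2] := {0xdc,0x1a}
#1 dst[0x26+4] := {0xea,0xa5,0x13,0x8c}
#2 dst[0x1e+6] := {0x47,0x9a,0xe8,0x43,0xbd,0x09}
#3 dst[0x2a+3] := {0x5d,0xc0,0xea}
#4 dst[0x1a+8] := {0x09,0xdc,0x1a,0xea,0xa5,0x13,0x8c,0x5d}
query mem[0x1e]=0xa5, mem[0x24]=0xdc, mem[0x29]=0x8c, mem[0x1d]=0xea, mem[0x26]=0xea

MEM[0x1e,0x24,0x29,0x1d,0x26] = a5 dc 8c ea ea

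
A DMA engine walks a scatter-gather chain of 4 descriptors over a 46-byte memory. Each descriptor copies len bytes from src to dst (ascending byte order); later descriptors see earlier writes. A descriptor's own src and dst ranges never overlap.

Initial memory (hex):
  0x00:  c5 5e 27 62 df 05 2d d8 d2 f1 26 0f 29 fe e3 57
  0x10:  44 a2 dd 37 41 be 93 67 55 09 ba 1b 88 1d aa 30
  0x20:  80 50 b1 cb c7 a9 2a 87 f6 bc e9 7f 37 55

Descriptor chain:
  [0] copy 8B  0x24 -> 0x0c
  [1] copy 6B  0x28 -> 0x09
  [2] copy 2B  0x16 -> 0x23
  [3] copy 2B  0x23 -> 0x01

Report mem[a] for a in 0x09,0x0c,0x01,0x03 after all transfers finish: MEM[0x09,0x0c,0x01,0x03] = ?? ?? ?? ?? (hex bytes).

MEM[0x09,0x0c,0x01,0x03] = f6 7f 93 62

D0: mem[0x0c..0x13] <- [c7 a9 2a 87 f6 bc e9 7f]
D1: mem[0x09..0x0e] <- [f6 bc e9 7f 37 55]
D2: mem[0x23..0x24] <- [93 67]
D3: mem[0x01..0x02] <- [93 67]
query mem[0x09]=0xf6, mem[0x0c]=0x7f, mem[0x01]=0x93, mem[0x03]=0x62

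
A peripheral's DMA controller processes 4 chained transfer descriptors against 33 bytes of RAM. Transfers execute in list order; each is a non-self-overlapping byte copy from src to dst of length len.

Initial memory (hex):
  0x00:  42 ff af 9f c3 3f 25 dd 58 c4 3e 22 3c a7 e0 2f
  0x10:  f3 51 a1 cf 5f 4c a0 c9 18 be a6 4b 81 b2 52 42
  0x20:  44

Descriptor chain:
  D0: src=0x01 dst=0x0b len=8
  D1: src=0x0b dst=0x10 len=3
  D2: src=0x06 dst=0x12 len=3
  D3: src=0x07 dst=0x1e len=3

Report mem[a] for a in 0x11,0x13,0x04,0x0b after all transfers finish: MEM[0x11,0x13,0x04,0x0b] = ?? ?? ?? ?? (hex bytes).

MEM[0x11,0x13,0x04,0x0b] = af dd c3 ff

[0] 0x01->0x0b len=8 : ff af 9f c3 3f 25 dd 58
[1] 0x0b->0x10 len=3 : ff af 9f
[2] 0x06->0x12 len=3 : 25 dd 58
[3] 0x07->0x1e len=3 : dd 58 c4
query mem[0x11]=0xaf, mem[0x13]=0xdd, mem[0x04]=0xc3, mem[0x0b]=0xff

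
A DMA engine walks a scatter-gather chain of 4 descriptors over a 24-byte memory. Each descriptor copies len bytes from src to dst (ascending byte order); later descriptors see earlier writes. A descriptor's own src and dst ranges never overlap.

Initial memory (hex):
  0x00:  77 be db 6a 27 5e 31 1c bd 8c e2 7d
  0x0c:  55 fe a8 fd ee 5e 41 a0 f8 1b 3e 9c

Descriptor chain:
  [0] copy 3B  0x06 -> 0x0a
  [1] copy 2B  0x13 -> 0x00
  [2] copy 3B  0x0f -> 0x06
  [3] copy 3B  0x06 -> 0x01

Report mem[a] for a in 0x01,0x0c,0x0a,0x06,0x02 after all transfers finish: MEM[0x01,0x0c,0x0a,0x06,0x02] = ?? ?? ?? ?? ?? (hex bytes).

MEM[0x01,0x0c,0x0a,0x06,0x02] = fd bd 31 fd ee

#0 dst[0x0a+3] := {0x31,0x1c,0xbd}
#1 dst[0x00+2] := {0xa0,0xf8}
#2 dst[0x06+3] := {0xfd,0xee,0x5e}
#3 dst[0x01+3] := {0xfd,0xee,0x5e}
query mem[0x01]=0xfd, mem[0x0c]=0xbd, mem[0x0a]=0x31, mem[0x06]=0xfd, mem[0x02]=0xee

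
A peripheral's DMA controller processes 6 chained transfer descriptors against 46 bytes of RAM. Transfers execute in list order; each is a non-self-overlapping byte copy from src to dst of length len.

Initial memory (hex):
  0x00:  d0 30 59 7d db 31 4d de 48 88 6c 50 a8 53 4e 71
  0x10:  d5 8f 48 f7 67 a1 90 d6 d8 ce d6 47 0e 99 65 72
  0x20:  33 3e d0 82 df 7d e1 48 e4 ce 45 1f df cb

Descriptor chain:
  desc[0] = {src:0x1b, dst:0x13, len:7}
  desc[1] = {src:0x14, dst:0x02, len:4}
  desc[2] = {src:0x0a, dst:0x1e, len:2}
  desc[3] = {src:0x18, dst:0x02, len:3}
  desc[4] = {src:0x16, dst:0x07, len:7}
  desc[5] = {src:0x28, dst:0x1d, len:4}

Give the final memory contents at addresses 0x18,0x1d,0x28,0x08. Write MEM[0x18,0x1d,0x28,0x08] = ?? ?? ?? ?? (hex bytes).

  after D0: wrote 7B at 0x13 = 470e996572333e
  after D1: wrote 4B at 0x02 = 0e996572
  after D2: wrote 2B at 0x1e = 6c50
  after D3: wrote 3B at 0x02 = 333ed6
  after D4: wrote 7B at 0x07 = 6572333ed6470e
  after D5: wrote 4B at 0x1d = e4ce451f
query mem[0x18]=0x33, mem[0x1d]=0xe4, mem[0x28]=0xe4, mem[0x08]=0x72

MEM[0x18,0x1d,0x28,0x08] = 33 e4 e4 72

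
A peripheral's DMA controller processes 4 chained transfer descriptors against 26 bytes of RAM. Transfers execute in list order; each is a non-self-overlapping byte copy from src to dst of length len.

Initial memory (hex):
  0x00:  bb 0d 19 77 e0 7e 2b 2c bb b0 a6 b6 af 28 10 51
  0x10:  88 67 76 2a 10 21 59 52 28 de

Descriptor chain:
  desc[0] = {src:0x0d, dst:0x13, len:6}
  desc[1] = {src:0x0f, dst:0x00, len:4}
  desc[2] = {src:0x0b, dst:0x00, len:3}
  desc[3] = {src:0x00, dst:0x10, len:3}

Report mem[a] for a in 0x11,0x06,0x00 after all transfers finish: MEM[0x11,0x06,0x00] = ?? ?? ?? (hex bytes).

[0] 0x0d->0x13 len=6 : 28 10 51 88 67 76
[1] 0x0f->0x00 len=4 : 51 88 67 76
[2] 0x0b->0x00 len=3 : b6 af 28
[3] 0x00->0x10 len=3 : b6 af 28
query mem[0x11]=0xaf, mem[0x06]=0x2b, mem[0x00]=0xb6

MEM[0x11,0x06,0x00] = af 2b b6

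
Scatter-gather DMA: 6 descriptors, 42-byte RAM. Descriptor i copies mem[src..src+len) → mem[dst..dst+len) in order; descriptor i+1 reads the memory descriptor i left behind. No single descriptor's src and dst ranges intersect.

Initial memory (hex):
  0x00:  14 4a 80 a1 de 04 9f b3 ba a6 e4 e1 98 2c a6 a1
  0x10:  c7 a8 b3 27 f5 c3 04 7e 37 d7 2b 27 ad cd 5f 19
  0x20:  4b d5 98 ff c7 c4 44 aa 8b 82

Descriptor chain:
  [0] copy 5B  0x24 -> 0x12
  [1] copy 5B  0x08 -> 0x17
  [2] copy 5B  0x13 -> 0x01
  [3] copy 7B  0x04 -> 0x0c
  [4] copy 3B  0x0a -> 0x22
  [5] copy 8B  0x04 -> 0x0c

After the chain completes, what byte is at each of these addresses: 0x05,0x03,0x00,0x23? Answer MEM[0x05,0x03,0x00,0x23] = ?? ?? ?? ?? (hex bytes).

[0] 0x24->0x12 len=5 : c7 c4 44 aa 8b
[1] 0x08->0x17 len=5 : ba a6 e4 e1 98
[2] 0x13->0x01 len=5 : c4 44 aa 8b ba
[3] 0x04->0x0c len=7 : 8b ba 9f b3 ba a6 e4
[4] 0x0a->0x22 len=3 : e4 e1 8b
[5] 0x04->0x0c len=8 : 8b ba 9f b3 ba a6 e4 e1
query mem[0x05]=0xba, mem[0x03]=0xaa, mem[0x00]=0x14, mem[0x23]=0xe1

MEM[0x05,0x03,0x00,0x23] = ba aa 14 e1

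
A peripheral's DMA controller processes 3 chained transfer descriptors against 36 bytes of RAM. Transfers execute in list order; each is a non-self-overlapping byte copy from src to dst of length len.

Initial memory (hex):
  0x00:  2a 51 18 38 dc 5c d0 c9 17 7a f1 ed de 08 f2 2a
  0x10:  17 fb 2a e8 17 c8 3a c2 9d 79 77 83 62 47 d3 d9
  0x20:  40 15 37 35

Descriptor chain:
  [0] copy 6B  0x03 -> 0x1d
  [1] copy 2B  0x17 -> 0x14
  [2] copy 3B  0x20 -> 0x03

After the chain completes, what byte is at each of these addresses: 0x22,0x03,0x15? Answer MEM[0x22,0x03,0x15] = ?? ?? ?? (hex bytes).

D0: mem[0x1d..0x22] <- [38 dc 5c d0 c9 17]
D1: mem[0x14..0x15] <- [c2 9d]
D2: mem[0x03..0x05] <- [d0 c9 17]
query mem[0x22]=0x17, mem[0x03]=0xd0, mem[0x15]=0x9d

MEM[0x22,0x03,0x15] = 17 d0 9d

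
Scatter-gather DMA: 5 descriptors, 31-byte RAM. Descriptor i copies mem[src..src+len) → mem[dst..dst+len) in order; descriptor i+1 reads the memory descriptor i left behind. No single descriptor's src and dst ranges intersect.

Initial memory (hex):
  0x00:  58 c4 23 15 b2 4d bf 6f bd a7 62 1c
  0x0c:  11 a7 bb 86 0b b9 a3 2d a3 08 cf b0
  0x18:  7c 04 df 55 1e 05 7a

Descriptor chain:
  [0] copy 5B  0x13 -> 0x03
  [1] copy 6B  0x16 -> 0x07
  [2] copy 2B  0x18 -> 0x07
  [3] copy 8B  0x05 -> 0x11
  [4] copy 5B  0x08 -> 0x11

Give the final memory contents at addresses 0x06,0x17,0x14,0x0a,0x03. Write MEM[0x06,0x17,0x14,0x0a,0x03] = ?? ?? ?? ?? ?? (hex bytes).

[0] 0x13->0x03 len=5 : 2d a3 08 cf b0
[1] 0x16->0x07 len=6 : cf b0 7c 04 df 55
[2] 0x18->0x07 len=2 : 7c 04
[3] 0x05->0x11 len=8 : 08 cf 7c 04 7c 04 df 55
[4] 0x08->0x11 len=5 : 04 7c 04 df 55
query mem[0x06]=0xcf, mem[0x17]=0xdf, mem[0x14]=0xdf, mem[0x0a]=0x04, mem[0x03]=0x2d

MEM[0x06,0x17,0x14,0x0a,0x03] = cf df df 04 2d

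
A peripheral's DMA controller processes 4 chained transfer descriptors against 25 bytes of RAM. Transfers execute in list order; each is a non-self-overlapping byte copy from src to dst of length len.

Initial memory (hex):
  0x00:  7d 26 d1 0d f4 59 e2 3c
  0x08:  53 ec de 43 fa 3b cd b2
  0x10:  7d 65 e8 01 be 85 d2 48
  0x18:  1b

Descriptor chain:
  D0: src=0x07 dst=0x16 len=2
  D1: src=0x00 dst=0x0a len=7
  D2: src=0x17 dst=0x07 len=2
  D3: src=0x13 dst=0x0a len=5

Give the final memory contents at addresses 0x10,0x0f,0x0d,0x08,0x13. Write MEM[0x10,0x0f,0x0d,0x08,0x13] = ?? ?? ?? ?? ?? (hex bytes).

[0] 0x07->0x16 len=2 : 3c 53
[1] 0x00->0x0a len=7 : 7d 26 d1 0d f4 59 e2
[2] 0x17->0x07 len=2 : 53 1b
[3] 0x13->0x0a len=5 : 01 be 85 3c 53
query mem[0x10]=0xe2, mem[0x0f]=0x59, mem[0x0d]=0x3c, mem[0x08]=0x1b, mem[0x13]=0x01

MEM[0x10,0x0f,0x0d,0x08,0x13] = e2 59 3c 1b 01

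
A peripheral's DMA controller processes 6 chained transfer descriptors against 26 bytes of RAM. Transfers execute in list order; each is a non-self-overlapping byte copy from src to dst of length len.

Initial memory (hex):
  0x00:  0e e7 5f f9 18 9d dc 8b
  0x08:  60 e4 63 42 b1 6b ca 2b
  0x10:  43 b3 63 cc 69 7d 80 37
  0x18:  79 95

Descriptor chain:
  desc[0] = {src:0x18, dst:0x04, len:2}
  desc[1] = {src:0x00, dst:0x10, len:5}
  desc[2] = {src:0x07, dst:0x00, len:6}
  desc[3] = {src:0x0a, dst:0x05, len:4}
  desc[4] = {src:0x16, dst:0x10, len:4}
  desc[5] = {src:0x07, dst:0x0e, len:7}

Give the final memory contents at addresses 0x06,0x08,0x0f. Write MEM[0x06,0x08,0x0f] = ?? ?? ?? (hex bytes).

MEM[0x06,0x08,0x0f] = 42 6b 6b

D0: mem[0x04..0x05] <- [79 95]
D1: mem[0x10..0x14] <- [0e e7 5f f9 79]
D2: mem[0x00..0x05] <- [8b 60 e4 63 42 b1]
D3: mem[0x05..0x08] <- [63 42 b1 6b]
D4: mem[0x10..0x13] <- [80 37 79 95]
D5: mem[0x0e..0x14] <- [b1 6b e4 63 42 b1 6b]
query mem[0x06]=0x42, mem[0x08]=0x6b, mem[0x0f]=0x6b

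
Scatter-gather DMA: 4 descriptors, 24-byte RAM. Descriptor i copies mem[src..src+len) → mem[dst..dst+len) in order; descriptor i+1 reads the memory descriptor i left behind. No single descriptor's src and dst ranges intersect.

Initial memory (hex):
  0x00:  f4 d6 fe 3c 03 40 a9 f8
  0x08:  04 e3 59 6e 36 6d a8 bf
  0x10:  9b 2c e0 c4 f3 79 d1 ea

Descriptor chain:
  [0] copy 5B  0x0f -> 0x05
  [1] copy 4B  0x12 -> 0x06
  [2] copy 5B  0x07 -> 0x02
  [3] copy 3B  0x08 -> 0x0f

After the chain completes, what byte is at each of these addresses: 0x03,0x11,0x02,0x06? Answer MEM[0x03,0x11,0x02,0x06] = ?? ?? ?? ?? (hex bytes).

MEM[0x03,0x11,0x02,0x06] = f3 59 c4 6e

  after D0: wrote 5B at 0x05 = bf9b2ce0c4
  after D1: wrote 4B at 0x06 = e0c4f379
  after D2: wrote 5B at 0x02 = c4f379596e
  after D3: wrote 3B at 0x0f = f37959
query mem[0x03]=0xf3, mem[0x11]=0x59, mem[0x02]=0xc4, mem[0x06]=0x6e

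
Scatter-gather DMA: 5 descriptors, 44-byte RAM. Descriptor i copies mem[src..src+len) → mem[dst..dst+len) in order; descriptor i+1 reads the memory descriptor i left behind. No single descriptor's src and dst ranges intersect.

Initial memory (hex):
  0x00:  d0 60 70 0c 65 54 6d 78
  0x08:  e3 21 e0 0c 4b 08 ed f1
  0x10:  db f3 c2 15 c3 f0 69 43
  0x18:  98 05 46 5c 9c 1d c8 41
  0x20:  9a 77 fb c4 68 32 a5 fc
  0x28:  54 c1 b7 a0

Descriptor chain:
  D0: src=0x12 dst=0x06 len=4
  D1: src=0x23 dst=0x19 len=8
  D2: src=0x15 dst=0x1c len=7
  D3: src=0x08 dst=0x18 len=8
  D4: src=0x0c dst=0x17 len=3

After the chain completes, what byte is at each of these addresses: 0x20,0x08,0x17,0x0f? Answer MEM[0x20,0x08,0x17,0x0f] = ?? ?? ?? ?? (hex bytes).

D0: mem[0x06..0x09] <- [c2 15 c3 f0]
D1: mem[0x19..0x20] <- [c4 68 32 a5 fc 54 c1 b7]
D2: mem[0x1c..0x22] <- [f0 69 43 98 c4 68 32]
D3: mem[0x18..0x1f] <- [c3 f0 e0 0c 4b 08 ed f1]
D4: mem[0x17..0x19] <- [4b 08 ed]
query mem[0x20]=0xc4, mem[0x08]=0xc3, mem[0x17]=0x4b, mem[0x0f]=0xf1

MEM[0x20,0x08,0x17,0x0f] = c4 c3 4b f1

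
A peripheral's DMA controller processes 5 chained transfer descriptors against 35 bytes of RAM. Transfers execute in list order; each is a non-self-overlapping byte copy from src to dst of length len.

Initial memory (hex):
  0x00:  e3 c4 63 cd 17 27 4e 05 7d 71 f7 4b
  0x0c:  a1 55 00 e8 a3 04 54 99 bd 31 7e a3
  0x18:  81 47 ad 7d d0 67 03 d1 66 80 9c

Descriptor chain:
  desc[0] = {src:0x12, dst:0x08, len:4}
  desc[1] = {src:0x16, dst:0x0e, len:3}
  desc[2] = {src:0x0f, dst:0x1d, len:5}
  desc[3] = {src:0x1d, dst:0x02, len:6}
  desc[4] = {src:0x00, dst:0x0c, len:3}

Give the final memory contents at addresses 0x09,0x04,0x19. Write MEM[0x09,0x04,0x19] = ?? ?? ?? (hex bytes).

MEM[0x09,0x04,0x19] = 99 04 47

#0 dst[0x08+4] := {0x54,0x99,0xbd,0x31}
#1 dst[0x0e+3] := {0x7e,0xa3,0x81}
#2 dst[0x1d+5] := {0xa3,0x81,0x04,0x54,0x99}
#3 dst[0x02+6] := {0xa3,0x81,0x04,0x54,0x99,0x9c}
#4 dst[0x0c+3] := {0xe3,0xc4,0xa3}
query mem[0x09]=0x99, mem[0x04]=0x04, mem[0x19]=0x47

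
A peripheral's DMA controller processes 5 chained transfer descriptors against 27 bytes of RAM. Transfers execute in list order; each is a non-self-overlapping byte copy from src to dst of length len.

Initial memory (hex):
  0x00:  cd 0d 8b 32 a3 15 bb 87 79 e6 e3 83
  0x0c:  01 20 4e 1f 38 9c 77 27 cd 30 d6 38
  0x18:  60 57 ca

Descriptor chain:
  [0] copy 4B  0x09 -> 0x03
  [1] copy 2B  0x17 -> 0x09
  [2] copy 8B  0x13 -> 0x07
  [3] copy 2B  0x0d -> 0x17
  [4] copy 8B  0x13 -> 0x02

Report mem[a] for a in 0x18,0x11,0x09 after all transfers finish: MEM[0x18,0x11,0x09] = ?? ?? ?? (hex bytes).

MEM[0x18,0x11,0x09] = ca 9c ca

D0: mem[0x03..0x06] <- [e6 e3 83 01]
D1: mem[0x09..0x0a] <- [38 60]
D2: mem[0x07..0x0e] <- [27 cd 30 d6 38 60 57 ca]
D3: mem[0x17..0x18] <- [57 ca]
D4: mem[0x02..0x09] <- [27 cd 30 d6 57 ca 57 ca]
query mem[0x18]=0xca, mem[0x11]=0x9c, mem[0x09]=0xca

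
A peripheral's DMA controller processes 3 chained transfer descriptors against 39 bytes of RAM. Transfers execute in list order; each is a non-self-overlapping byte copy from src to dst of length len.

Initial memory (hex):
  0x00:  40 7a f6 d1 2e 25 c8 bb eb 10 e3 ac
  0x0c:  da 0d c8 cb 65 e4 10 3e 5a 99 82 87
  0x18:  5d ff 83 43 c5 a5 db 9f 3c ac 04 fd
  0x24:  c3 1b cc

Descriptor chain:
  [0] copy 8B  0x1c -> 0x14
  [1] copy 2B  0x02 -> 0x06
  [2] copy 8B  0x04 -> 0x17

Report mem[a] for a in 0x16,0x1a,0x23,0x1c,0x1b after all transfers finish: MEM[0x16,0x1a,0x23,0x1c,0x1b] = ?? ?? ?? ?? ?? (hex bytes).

MEM[0x16,0x1a,0x23,0x1c,0x1b] = db d1 fd 10 eb

#0 dst[0x14+8] := {0xc5,0xa5,0xdb,0x9f,0x3c,0xac,0x04,0xfd}
#1 dst[0x06+2] := {0xf6,0xd1}
#2 dst[0x17+8] := {0x2e,0x25,0xf6,0xd1,0xeb,0x10,0xe3,0xac}
query mem[0x16]=0xdb, mem[0x1a]=0xd1, mem[0x23]=0xfd, mem[0x1c]=0x10, mem[0x1b]=0xeb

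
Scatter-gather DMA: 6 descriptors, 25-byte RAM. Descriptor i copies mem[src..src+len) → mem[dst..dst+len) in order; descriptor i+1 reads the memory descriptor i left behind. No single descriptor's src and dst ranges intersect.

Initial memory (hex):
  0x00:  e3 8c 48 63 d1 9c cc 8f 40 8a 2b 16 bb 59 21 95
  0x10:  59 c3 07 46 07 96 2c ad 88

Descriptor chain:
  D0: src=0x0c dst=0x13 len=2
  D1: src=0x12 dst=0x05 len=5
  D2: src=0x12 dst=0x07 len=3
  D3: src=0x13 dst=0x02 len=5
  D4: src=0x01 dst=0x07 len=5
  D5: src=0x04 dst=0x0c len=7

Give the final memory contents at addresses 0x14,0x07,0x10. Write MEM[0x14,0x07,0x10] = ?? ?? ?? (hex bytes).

MEM[0x14,0x07,0x10] = 59 8c bb

D0: mem[0x13..0x14] <- [bb 59]
D1: mem[0x05..0x09] <- [07 bb 59 96 2c]
D2: mem[0x07..0x09] <- [07 bb 59]
D3: mem[0x02..0x06] <- [bb 59 96 2c ad]
D4: mem[0x07..0x0b] <- [8c bb 59 96 2c]
D5: mem[0x0c..0x12] <- [96 2c ad 8c bb 59 96]
query mem[0x14]=0x59, mem[0x07]=0x8c, mem[0x10]=0xbb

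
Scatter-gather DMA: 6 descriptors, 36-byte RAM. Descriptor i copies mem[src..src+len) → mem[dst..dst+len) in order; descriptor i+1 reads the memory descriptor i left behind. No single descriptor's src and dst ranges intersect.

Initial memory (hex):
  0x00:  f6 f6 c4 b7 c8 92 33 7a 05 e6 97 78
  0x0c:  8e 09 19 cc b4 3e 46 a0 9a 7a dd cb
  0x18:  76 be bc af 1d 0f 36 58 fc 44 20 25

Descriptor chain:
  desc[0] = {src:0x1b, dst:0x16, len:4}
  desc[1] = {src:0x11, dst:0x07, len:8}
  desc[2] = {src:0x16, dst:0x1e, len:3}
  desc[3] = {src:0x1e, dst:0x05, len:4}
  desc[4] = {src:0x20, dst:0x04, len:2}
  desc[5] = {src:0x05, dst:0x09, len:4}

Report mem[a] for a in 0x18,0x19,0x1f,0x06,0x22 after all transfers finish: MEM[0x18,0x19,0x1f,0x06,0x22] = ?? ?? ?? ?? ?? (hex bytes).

MEM[0x18,0x19,0x1f,0x06,0x22] = 0f 36 1d 1d 20

#0 dst[0x16+4] := {0xaf,0x1d,0x0f,0x36}
#1 dst[0x07+8] := {0x3e,0x46,0xa0,0x9a,0x7a,0xaf,0x1d,0x0f}
#2 dst[0x1e+3] := {0xaf,0x1d,0x0f}
#3 dst[0x05+4] := {0xaf,0x1d,0x0f,0x44}
#4 dst[0x04+2] := {0x0f,0x44}
#5 dst[0x09+4] := {0x44,0x1d,0x0f,0x44}
query mem[0x18]=0x0f, mem[0x19]=0x36, mem[0x1f]=0x1d, mem[0x06]=0x1d, mem[0x22]=0x20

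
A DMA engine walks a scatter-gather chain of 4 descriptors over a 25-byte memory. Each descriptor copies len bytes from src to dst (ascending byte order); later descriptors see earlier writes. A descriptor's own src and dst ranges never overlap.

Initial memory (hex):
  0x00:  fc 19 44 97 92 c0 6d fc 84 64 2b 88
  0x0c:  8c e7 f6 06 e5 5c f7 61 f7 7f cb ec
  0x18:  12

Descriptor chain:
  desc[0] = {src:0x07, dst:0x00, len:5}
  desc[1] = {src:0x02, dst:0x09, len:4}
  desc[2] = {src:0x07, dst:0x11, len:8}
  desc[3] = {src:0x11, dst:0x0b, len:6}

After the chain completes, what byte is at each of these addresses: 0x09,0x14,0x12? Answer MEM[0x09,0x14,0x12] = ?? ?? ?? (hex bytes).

MEM[0x09,0x14,0x12] = 64 2b 84

[0] 0x07->0x00 len=5 : fc 84 64 2b 88
[1] 0x02->0x09 len=4 : 64 2b 88 c0
[2] 0x07->0x11 len=8 : fc 84 64 2b 88 c0 e7 f6
[3] 0x11->0x0b len=6 : fc 84 64 2b 88 c0
query mem[0x09]=0x64, mem[0x14]=0x2b, mem[0x12]=0x84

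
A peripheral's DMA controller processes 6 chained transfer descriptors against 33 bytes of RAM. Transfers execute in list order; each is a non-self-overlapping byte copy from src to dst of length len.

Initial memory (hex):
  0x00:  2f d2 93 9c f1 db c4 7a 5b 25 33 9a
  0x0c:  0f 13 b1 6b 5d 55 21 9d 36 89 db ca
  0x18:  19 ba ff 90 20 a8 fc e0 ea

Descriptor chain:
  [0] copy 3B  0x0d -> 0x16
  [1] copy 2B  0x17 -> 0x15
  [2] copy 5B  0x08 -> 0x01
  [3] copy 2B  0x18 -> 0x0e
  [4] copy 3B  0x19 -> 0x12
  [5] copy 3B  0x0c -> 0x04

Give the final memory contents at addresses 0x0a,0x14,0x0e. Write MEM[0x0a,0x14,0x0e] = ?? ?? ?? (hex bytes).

#0 dst[0x16+3] := {0x13,0xb1,0x6b}
#1 dst[0x15+2] := {0xb1,0x6b}
#2 dst[0x01+5] := {0x5b,0x25,0x33,0x9a,0x0f}
#3 dst[0x0e+2] := {0x6b,0xba}
#4 dst[0x12+3] := {0xba,0xff,0x90}
#5 dst[0x04+3] := {0x0f,0x13,0x6b}
query mem[0x0a]=0x33, mem[0x14]=0x90, mem[0x0e]=0x6b

MEM[0x0a,0x14,0x0e] = 33 90 6b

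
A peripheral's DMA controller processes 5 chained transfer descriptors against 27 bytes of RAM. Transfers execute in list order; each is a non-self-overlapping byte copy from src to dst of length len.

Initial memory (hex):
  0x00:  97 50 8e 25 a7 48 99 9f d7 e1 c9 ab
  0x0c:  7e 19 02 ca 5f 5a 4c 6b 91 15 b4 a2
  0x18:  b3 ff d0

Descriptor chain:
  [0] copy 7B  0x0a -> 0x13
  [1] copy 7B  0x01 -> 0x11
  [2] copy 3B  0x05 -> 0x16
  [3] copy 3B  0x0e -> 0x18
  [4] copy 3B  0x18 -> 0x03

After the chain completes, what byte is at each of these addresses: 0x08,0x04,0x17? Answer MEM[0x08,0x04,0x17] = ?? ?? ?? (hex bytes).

  after D0: wrote 7B at 0x13 = c9ab7e1902ca5f
  after D1: wrote 7B at 0x11 = 508e25a748999f
  after D2: wrote 3B at 0x16 = 48999f
  after D3: wrote 3B at 0x18 = 02ca5f
  after D4: wrote 3B at 0x03 = 02ca5f
query mem[0x08]=0xd7, mem[0x04]=0xca, mem[0x17]=0x99

MEM[0x08,0x04,0x17] = d7 ca 99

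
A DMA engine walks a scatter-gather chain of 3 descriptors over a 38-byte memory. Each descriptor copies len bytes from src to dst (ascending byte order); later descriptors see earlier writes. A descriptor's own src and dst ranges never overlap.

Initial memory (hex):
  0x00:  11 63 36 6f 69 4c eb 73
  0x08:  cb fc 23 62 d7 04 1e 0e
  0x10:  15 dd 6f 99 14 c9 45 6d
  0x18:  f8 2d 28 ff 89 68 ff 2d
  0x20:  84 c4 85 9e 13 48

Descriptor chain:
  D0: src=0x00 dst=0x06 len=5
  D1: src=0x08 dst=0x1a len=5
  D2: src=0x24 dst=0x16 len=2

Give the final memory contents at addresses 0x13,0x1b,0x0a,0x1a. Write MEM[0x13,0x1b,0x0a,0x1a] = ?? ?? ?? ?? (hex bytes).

  after D0: wrote 5B at 0x06 = 1163366f69
  after D1: wrote 5B at 0x1a = 366f6962d7
  after D2: wrote 2B at 0x16 = 1348
query mem[0x13]=0x99, mem[0x1b]=0x6f, mem[0x0a]=0x69, mem[0x1a]=0x36

MEM[0x13,0x1b,0x0a,0x1a] = 99 6f 69 36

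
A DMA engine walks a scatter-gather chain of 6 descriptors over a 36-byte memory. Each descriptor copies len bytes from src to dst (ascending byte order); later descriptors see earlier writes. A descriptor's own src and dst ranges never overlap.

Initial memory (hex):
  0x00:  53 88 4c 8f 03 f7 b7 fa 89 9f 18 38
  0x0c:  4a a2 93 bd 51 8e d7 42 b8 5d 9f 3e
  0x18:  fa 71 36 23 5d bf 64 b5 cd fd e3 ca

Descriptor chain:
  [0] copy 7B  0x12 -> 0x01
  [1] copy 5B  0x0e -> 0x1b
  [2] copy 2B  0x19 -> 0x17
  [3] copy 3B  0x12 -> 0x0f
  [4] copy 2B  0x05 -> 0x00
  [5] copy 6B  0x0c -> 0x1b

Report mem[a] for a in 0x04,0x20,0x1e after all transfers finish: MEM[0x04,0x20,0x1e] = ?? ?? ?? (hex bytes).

D0: mem[0x01..0x07] <- [d7 42 b8 5d 9f 3e fa]
D1: mem[0x1b..0x1f] <- [93 bd 51 8e d7]
D2: mem[0x17..0x18] <- [71 36]
D3: mem[0x0f..0x11] <- [d7 42 b8]
D4: mem[0x00..0x01] <- [9f 3e]
D5: mem[0x1b..0x20] <- [4a a2 93 d7 42 b8]
query mem[0x04]=0x5d, mem[0x20]=0xb8, mem[0x1e]=0xd7

MEM[0x04,0x20,0x1e] = 5d b8 d7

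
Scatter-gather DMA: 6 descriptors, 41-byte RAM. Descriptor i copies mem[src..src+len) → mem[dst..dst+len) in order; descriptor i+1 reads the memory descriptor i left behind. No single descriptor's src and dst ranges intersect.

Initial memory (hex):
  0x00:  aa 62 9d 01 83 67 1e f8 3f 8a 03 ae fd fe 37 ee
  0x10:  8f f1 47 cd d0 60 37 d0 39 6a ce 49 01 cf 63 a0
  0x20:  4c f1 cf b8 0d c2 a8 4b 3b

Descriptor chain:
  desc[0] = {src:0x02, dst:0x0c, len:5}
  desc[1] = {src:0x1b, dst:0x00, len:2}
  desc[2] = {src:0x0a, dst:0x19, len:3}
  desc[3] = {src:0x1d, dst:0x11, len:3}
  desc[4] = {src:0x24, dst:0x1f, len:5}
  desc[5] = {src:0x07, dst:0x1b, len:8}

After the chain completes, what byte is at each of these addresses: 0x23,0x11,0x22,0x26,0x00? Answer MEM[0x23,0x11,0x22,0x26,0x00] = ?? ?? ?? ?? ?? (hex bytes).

[0] 0x02->0x0c len=5 : 9d 01 83 67 1e
[1] 0x1b->0x00 len=2 : 49 01
[2] 0x0a->0x19 len=3 : 03 ae 9d
[3] 0x1d->0x11 len=3 : cf 63 a0
[4] 0x24->0x1f len=5 : 0d c2 a8 4b 3b
[5] 0x07->0x1b len=8 : f8 3f 8a 03 ae 9d 01 83
query mem[0x23]=0x3b, mem[0x11]=0xcf, mem[0x22]=0x83, mem[0x26]=0xa8, mem[0x00]=0x49

MEM[0x23,0x11,0x22,0x26,0x00] = 3b cf 83 a8 49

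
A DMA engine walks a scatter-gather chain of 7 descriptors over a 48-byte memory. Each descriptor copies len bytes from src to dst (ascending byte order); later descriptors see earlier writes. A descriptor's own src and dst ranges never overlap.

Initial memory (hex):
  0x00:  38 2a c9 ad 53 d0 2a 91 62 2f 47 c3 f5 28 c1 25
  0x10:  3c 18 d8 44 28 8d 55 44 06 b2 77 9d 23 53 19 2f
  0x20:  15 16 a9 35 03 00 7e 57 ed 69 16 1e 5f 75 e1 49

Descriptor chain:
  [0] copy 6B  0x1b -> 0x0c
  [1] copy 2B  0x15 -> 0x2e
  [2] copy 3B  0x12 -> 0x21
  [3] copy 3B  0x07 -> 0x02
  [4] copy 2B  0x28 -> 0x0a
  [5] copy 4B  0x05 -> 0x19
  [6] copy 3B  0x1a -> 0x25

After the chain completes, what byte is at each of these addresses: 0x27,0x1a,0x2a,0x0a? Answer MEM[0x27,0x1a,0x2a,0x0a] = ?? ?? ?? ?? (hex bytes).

MEM[0x27,0x1a,0x2a,0x0a] = 62 2a 16 ed

[0] 0x1b->0x0c len=6 : 9d 23 53 19 2f 15
[1] 0x15->0x2e len=2 : 8d 55
[2] 0x12->0x21 len=3 : d8 44 28
[3] 0x07->0x02 len=3 : 91 62 2f
[4] 0x28->0x0a len=2 : ed 69
[5] 0x05->0x19 len=4 : d0 2a 91 62
[6] 0x1a->0x25 len=3 : 2a 91 62
query mem[0x27]=0x62, mem[0x1a]=0x2a, mem[0x2a]=0x16, mem[0x0a]=0xed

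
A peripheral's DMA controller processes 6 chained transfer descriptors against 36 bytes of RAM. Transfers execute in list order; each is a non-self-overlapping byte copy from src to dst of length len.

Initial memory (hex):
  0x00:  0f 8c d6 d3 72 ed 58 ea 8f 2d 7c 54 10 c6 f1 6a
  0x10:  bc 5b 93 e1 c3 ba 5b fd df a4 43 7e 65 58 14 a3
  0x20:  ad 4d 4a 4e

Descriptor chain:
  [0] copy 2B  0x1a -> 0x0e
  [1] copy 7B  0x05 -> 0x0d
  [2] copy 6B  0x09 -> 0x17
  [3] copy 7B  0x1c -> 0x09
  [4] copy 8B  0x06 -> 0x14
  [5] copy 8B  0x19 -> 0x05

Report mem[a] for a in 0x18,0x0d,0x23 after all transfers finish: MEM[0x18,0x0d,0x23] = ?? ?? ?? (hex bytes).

D0: mem[0x0e..0x0f] <- [43 7e]
D1: mem[0x0d..0x13] <- [ed 58 ea 8f 2d 7c 54]
D2: mem[0x17..0x1c] <- [2d 7c 54 10 ed 58]
D3: mem[0x09..0x0f] <- [58 58 14 a3 ad 4d 4a]
D4: mem[0x14..0x1b] <- [58 ea 8f 58 58 14 a3 ad]
D5: mem[0x05..0x0c] <- [14 a3 ad 58 58 14 a3 ad]
query mem[0x18]=0x58, mem[0x0d]=0xad, mem[0x23]=0x4e

MEM[0x18,0x0d,0x23] = 58 ad 4e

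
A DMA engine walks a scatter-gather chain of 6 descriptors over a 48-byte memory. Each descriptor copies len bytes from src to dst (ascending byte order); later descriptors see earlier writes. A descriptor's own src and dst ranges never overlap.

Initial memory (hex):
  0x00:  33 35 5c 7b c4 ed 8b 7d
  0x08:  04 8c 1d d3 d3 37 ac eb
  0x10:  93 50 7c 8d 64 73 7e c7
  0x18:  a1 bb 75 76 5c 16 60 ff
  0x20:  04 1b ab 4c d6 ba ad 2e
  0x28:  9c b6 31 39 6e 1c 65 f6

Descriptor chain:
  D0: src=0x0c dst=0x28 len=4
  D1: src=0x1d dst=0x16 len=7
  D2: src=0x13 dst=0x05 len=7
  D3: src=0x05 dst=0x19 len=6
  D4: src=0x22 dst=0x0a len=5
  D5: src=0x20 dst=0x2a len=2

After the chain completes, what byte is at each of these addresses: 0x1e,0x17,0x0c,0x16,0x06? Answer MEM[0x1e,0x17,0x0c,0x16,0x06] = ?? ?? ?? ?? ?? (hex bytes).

  after D0: wrote 4B at 0x28 = d337aceb
  after D1: wrote 7B at 0x16 = 1660ff041bab4c
  after D2: wrote 7B at 0x05 = 8d64731660ff04
  after D3: wrote 6B at 0x19 = 8d64731660ff
  after D4: wrote 5B at 0x0a = ab4cd6baad
  after D5: wrote 2B at 0x2a = 041b
query mem[0x1e]=0xff, mem[0x17]=0x60, mem[0x0c]=0xd6, mem[0x16]=0x16, mem[0x06]=0x64

MEM[0x1e,0x17,0x0c,0x16,0x06] = ff 60 d6 16 64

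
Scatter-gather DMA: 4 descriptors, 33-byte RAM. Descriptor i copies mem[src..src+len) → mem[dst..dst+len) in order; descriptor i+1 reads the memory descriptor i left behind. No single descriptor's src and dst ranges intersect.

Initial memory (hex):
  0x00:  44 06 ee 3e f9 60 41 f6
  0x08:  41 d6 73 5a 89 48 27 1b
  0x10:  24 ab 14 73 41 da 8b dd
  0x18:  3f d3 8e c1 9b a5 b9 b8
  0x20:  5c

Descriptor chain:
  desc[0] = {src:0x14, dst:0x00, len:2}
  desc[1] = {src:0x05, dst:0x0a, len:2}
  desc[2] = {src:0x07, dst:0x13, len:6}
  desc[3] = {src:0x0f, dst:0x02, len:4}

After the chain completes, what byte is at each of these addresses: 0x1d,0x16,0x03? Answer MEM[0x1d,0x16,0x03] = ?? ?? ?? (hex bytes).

#0 dst[0x00+2] := {0x41,0xda}
#1 dst[0x0a+2] := {0x60,0x41}
#2 dst[0x13+6] := {0xf6,0x41,0xd6,0x60,0x41,0x89}
#3 dst[0x02+4] := {0x1b,0x24,0xab,0x14}
query mem[0x1d]=0xa5, mem[0x16]=0x60, mem[0x03]=0x24

MEM[0x1d,0x16,0x03] = a5 60 24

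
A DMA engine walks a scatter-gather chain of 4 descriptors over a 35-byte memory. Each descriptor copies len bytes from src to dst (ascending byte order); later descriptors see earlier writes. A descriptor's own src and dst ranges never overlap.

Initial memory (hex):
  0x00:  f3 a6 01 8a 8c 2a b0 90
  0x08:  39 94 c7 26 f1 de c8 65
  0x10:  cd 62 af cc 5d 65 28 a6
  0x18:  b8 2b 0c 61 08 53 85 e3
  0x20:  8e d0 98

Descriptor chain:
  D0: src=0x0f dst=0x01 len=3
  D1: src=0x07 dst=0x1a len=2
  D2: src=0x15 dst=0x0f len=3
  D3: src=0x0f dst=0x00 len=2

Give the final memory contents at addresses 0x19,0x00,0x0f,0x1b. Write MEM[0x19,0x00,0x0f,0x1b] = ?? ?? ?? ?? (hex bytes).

[0] 0x0f->0x01 len=3 : 65 cd 62
[1] 0x07->0x1a len=2 : 90 39
[2] 0x15->0x0f len=3 : 65 28 a6
[3] 0x0f->0x00 len=2 : 65 28
query mem[0x19]=0x2b, mem[0x00]=0x65, mem[0x0f]=0x65, mem[0x1b]=0x39

MEM[0x19,0x00,0x0f,0x1b] = 2b 65 65 39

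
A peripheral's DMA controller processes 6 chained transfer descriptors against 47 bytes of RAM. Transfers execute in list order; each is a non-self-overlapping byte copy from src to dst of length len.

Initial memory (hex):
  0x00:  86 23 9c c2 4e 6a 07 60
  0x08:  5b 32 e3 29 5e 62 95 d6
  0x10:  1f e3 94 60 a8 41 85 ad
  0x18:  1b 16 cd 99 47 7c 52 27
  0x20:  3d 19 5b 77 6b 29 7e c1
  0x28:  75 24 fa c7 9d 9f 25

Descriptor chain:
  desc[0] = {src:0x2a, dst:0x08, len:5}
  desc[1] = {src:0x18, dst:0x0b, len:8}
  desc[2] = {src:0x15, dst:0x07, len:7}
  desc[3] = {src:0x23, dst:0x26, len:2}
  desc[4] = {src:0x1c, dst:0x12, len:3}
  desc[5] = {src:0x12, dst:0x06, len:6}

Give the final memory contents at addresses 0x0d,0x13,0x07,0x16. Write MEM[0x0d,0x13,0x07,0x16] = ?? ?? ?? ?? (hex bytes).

MEM[0x0d,0x13,0x07,0x16] = 99 7c 7c 85

[0] 0x2a->0x08 len=5 : fa c7 9d 9f 25
[1] 0x18->0x0b len=8 : 1b 16 cd 99 47 7c 52 27
[2] 0x15->0x07 len=7 : 41 85 ad 1b 16 cd 99
[3] 0x23->0x26 len=2 : 77 6b
[4] 0x1c->0x12 len=3 : 47 7c 52
[5] 0x12->0x06 len=6 : 47 7c 52 41 85 ad
query mem[0x0d]=0x99, mem[0x13]=0x7c, mem[0x07]=0x7c, mem[0x16]=0x85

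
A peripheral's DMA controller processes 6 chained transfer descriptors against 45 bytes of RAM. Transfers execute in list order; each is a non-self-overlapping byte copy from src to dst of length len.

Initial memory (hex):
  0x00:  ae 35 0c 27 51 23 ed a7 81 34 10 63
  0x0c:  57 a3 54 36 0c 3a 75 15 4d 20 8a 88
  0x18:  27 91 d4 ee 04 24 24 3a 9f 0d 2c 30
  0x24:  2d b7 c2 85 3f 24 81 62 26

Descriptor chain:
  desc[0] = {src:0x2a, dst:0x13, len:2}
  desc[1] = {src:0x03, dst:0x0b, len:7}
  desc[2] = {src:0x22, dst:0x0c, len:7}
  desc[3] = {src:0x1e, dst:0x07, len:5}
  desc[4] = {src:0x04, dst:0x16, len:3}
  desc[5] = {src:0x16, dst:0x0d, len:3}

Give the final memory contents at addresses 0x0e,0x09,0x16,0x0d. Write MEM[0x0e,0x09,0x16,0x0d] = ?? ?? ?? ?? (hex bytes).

MEM[0x0e,0x09,0x16,0x0d] = 23 9f 51 51

  after D0: wrote 2B at 0x13 = 8162
  after D1: wrote 7B at 0x0b = 275123eda78134
  after D2: wrote 7B at 0x0c = 2c302db7c2853f
  after D3: wrote 5B at 0x07 = 243a9f0d2c
  after D4: wrote 3B at 0x16 = 5123ed
  after D5: wrote 3B at 0x0d = 5123ed
query mem[0x0e]=0x23, mem[0x09]=0x9f, mem[0x16]=0x51, mem[0x0d]=0x51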